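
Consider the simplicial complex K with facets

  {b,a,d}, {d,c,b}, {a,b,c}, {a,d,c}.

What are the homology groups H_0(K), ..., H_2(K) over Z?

H_0 = Z,  H_1 = 0,  H_2 = Z.

We work with the vertex ordering a < b < c < d. The simplices of K, each written with vertices in increasing order, are:

  0-simplices (4): a, b, c, d
  1-simplices (6): ab, ac, ad, bc, bd, cd
  2-simplices (4): abc, abd, acd, bcd

Hence C_0 ≅ Z^4, C_1 ≅ Z^6, C_2 ≅ Z^4.

The boundary map ∂_1: C_1 → C_0 sends each edge [p,q] (with p < q) to q − p.
As a 4×6 matrix over Z this has rank 3, with invariant factors (1,1,1).

Boundary ∂_2: C_2 → C_1 acts by ∂[p,q,r] = [q,r] − [p,r] + [p,q]. For instance
  ∂bcd = cd − bd + bc,
  ∂acd = cd − ad + ac.
As a 6×4 matrix over Z this has rank 3, with invariant factors (1,1,1).

Computing H_k = (kernel of ∂_k) / (image of ∂_{k+1}):

  H_0: rank C_0 − rank ∂_1 = 4 − 3 = 1, and the invariant factors of ∂_1 are all 1, so H_0 ≅ Z.
  H_1: rank ker ∂_1 − rank ∂_2 = (6 − 3) − 3 = 0, and the invariant factors of ∂_2 are all 1, so H_1 ≅ 0.
  H_2: rank ker ∂_2 − rank ∂_3 = (4 − 3) − 0 = 1, and there is no ∂_3, so H_2 ≅ Z.

As a check, the Euler characteristic is 4 − 6 + 4 = 2, which agrees with 1 − 0 + 1 = 2.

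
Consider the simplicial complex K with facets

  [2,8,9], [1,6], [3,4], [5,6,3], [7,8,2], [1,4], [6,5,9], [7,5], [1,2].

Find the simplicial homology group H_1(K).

H_1 = Z^3.

K has 9 vertices, 15 edges, 4 triangles.
rank ∂_1 = 8, rank ∂_2 = 4 ⇒ b_1 = 15 − 8 − 4 = 3; all invariant factors of ∂_2 are 1 so no torsion. So H_1 ≅ Z^3.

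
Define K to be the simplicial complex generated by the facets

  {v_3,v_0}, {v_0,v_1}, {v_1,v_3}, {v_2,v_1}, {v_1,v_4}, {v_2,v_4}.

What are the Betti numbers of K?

We work with the vertex ordering v_0 < v_1 < v_2 < v_3 < v_4. The simplices of K, each written with vertices in increasing order, are:

  0-simplices (5): [v_0], [v_1], [v_2], [v_3], [v_4]
  1-simplices (6): [v_0,v_1], [v_0,v_3], [v_1,v_2], [v_1,v_3], [v_1,v_4], [v_2,v_4]

giving chain groups C_0 ≅ Z^5, C_1 ≅ Z^6.

The boundary map ∂_1: C_1 → C_0 is given by ∂[p,q] = [q] − [p]. For instance
  ∂[v_0,v_1] = [v_1] − [v_0].
As a 5×6 matrix over Z this has rank 4, with invariant factors (1,1,1,1).

Computing H_k = (kernel of ∂_k) / (image of ∂_{k+1}):

  H_0: rank C_0 − rank ∂_1 = 5 − 4 = 1, and the invariant factors of ∂_1 are all 1, so H_0 = Z.
  H_1: rank ker ∂_1 − rank ∂_2 = (6 − 4) − 0 = 2, and there is no ∂_2, so H_1 = Z^2.

Hence the Betti numbers are b_0 = 1, b_1 = 2.

b_0 = 1, b_1 = 2.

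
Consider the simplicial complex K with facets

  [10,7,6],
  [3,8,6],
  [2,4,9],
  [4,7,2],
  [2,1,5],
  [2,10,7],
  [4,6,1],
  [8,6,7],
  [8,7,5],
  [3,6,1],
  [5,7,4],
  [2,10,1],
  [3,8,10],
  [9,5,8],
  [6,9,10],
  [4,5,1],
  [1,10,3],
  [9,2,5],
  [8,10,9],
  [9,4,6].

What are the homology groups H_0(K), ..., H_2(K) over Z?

H_0 = Z,  H_1 = Z ⊕ Z/2,  H_2 = 0.

Take the total order 1 < 2 < 3 < 4 < 5 < 6 < 7 < 8 < 9 < 10 on the vertex set. Then K (dimension 2) consists of the simplices:

  0-simplices (10): [1], [2], [3], [4], [5], [6], [7], [8], [9], [10]
  1-simplices (30): (30 of them)
  2-simplices (20): (20 of them)

giving chain groups C_0 ≅ Z^10, C_1 ≅ Z^30, C_2 ≅ Z^20.

Boundary ∂_1: C_1 → C_0 maps an edge to its endpoints' difference, ∂[p,q] = q − p.
The resulting 10×30 matrix has rank 9, and its Smith normal form has invariant factors (1,1,1,1,1,1,1,1,1).

∂_2: C_2 → C_1 maps a triangle to the signed sum of its edges. For instance
  ∂[3,8,10] = [8,10] − [3,10] + [3,8],
  ∂[4,5,7] = [5,7] − [4,7] + [4,5].
The 30×20 boundary matrix has rank 20 and Smith normal form diag(1,1,1,1,1,1,1,1,1,1,1,1,1,1,1,1,1,1,1,2).

Computing H_k = (kernel of ∂_k) / (image of ∂_{k+1}):

  H_0: rank C_0 − rank ∂_1 = 10 − 9 = 1, and the invariant factors of ∂_1 are all 1, so H_0 ≅ Z.
  H_1: rank ker ∂_1 − rank ∂_2 = (30 − 9) − 20 = 1, and ∂_2 has invariant factor 2 > 1, so H_1 ≅ Z ⊕ Z/2.
  H_2: rank ker ∂_2 − rank ∂_3 = (20 − 20) − 0 = 0, and there is no ∂_3, so H_2 ≅ 0.

(K is a triangulation of the Klein bottle.)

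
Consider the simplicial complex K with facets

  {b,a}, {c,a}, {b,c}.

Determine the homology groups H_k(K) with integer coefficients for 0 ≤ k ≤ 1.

H_0 ≅ Z,  H_1 ≅ Z.

K has 3 vertices, 3 edges.
rank ∂_0 = 0, rank ∂_1 = 2 ⇒ b_0 = 3 − 0 − 2 = 1; all invariant factors of ∂_1 are 1 so no torsion. So H_0 ≅ Z.
rank ∂_1 = 2, rank ∂_2 = 0 ⇒ b_1 = 3 − 2 − 0 = 1. So H_1 ≅ Z.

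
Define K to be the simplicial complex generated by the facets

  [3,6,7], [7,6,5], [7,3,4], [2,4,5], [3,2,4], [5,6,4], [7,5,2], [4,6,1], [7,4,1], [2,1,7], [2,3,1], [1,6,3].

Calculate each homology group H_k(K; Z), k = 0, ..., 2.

H_0 ≅ Z,  H_1 ≅ Z/2,  H_2 = 0.

We work with the vertex ordering 1 < 2 < 3 < 4 < 5 < 6 < 7. The simplices of K, each written with vertices in increasing order, are:

  0-simplices (7): [1], [2], [3], [4], [5], [6], [7]
  1-simplices (18): [1,2], [1,3], [1,4], [1,6], [1,7], [2,3], [2,4], [2,5], [2,7], [3,4], [3,6], [3,7], [4,5], [4,6], [4,7], [5,6], [5,7], [6,7]
  2-simplices (12): [1,2,3], [1,2,7], [1,3,6], [1,4,6], [1,4,7], [2,3,4], [2,4,5], [2,5,7], [3,4,7], [3,6,7], [4,5,6], [5,6,7]

giving chain groups C_0 ≅ Z^7, C_1 ≅ Z^18, C_2 ≅ Z^12.

Boundary ∂_1: C_1 → C_0 sends each edge [p,q] (with p < q) to q − p.
The resulting 7×18 matrix has rank 6, and its Smith normal form has invariant factors (1,1,1,1,1,1).

The boundary map ∂_2: C_2 → C_1 acts by ∂[p,q,r] = [q,r] − [p,r] + [p,q]. For instance
  ∂[2,4,5] = [4,5] − [2,5] + [2,4],
  ∂[4,5,6] = [5,6] − [4,6] + [4,5].
As a 18×12 matrix over Z this has rank 12, with invariant factors (1,1,1,1,1,1,1,1,1,1,1,2).

Reading off H_k = ker ∂_k / im ∂_{k+1}:

  H_0: rank C_0 − rank ∂_1 = 7 − 6 = 1, and the invariant factors of ∂_1 are all 1, so H_0 ≅ Z.
  H_1: rank ker ∂_1 − rank ∂_2 = (18 − 6) − 12 = 0, and ∂_2 has invariant factor 2 > 1, so H_1 ≅ Z/2.
  H_2: rank ker ∂_2 − rank ∂_3 = (12 − 12) − 0 = 0, and there is no ∂_3, so H_2 ≅ 0.

As a check, the Euler characteristic is 7 − 18 + 12 = 1, which agrees with 1 − 0 + 0 = 1.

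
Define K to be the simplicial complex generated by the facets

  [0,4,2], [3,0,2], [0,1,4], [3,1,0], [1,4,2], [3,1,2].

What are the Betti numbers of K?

Fix the vertex order 0 < 1 < 2 < 3 < 4 and write every simplex with vertices in increasing order. Then dim K = 2 and the simplices of K are:

  0-simplices (5): [0], [1], [2], [3], [4]
  1-simplices (9): [0,1], [0,2], [0,3], [0,4], [1,2], [1,3], [1,4], [2,3], [2,4]
  2-simplices (6): [0,1,3], [0,1,4], [0,2,3], [0,2,4], [1,2,3], [1,2,4]

Hence C_0 ≅ Z^5, C_1 ≅ Z^9, C_2 ≅ Z^6.

∂_1: C_1 → C_0 maps an edge to its endpoints' difference, ∂[p,q] = q − p. For instance
  ∂[1,3] = [3] − [1].
The resulting 5×9 matrix has rank 4, and its Smith normal form has invariant factors (1,1,1,1).

Boundary ∂_2: C_2 → C_1 acts by ∂[p,q,r] = [q,r] − [p,r] + [p,q]. For instance
  ∂[0,2,4] = [2,4] − [0,4] + [0,2],
  ∂[0,1,4] = [1,4] − [0,4] + [0,1].
The resulting 9×6 matrix has rank 5, and its Smith normal form has invariant factors (1,1,1,1,1).

Computing H_k = (kernel of ∂_k) / (image of ∂_{k+1}):

  H_0: rank C_0 − rank ∂_1 = 5 − 4 = 1, and the invariant factors of ∂_1 are all 1, so H_0 = Z.
  H_1: rank ker ∂_1 − rank ∂_2 = (9 − 4) − 5 = 0, and the invariant factors of ∂_2 are all 1, so H_1 = 0.
  H_2: rank ker ∂_2 − rank ∂_3 = (6 − 5) − 0 = 1, and there is no ∂_3, so H_2 = Z.

As a check, the Euler characteristic is 5 − 9 + 6 = 2, which agrees with 1 − 0 + 1 = 2.
(K is a triangulation of the 2-sphere S^2.)

Hence the Betti numbers are b_0 = 1, b_1 = 0, b_2 = 1.

b_0 = 1, b_1 = 0, b_2 = 1.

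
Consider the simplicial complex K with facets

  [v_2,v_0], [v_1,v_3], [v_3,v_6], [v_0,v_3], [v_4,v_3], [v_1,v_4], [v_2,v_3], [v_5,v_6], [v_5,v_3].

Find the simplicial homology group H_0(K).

H_0 ≅ Z.

Fix the vertex order v_0 < v_1 < v_2 < v_3 < v_4 < v_5 < v_6 and write every simplex with vertices in increasing order. Then dim K = 1 and the simplices of K are:

  0-simplices (7): [v_0], [v_1], [v_2], [v_3], [v_4], [v_5], [v_6]
  1-simplices (9): [v_0,v_2], [v_0,v_3], [v_1,v_3], [v_1,v_4], [v_2,v_3], [v_3,v_4], [v_3,v_5], [v_3,v_6], [v_5,v_6]

Hence C_0 ≅ Z^7, C_1 ≅ Z^9.

Boundary ∂_1: C_1 → C_0 maps an edge to its endpoints' difference, ∂[p,q] = q − p. For instance
  ∂[v_1,v_4] = [v_4] − [v_1].
The 7×9 boundary matrix has rank 6 and Smith normal form diag(1,1,1,1,1,1).

Computing H_k = (kernel of ∂_k) / (image of ∂_{k+1}):

  H_0: rank C_0 − rank ∂_1 = 7 − 6 = 1, and the invariant factors of ∂_1 are all 1, so H_0 = Z.

(K is a triangulation of a wedge of 3 circles.)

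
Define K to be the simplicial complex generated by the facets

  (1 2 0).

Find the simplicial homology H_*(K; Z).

K has 3 vertices, 3 edges, 1 triangle.
rank ∂_0 = 0, rank ∂_1 = 2 ⇒ b_0 = 3 − 0 − 2 = 1; all invariant factors of ∂_1 are 1 so no torsion. So H_0 ≅ Z.
rank ∂_1 = 2, rank ∂_2 = 1 ⇒ b_1 = 3 − 2 − 1 = 0; all invariant factors of ∂_2 are 1 so no torsion. So H_1 ≅ 0.
rank ∂_2 = 1, rank ∂_3 = 0 ⇒ b_2 = 1 − 1 − 0 = 0. So H_2 ≅ 0.

H_0 = Z,  H_1 = 0,  H_2 = 0.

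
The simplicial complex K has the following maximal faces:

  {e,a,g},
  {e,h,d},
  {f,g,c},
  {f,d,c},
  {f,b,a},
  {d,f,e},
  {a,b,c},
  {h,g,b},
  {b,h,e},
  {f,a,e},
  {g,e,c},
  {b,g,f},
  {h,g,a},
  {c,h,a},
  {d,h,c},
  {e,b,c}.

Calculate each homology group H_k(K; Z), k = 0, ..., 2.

Order the vertices as a < b < c < d < e < f < g < h. Listing each simplex with vertices in this order, K has dimension 2 with simplices:

  0-simplices (8): a, b, c, d, e, f, g, h
  1-simplices (24): ab, ac, ae, af, ag, ah, bc, be, bf, bg, bh, cd, ce, cf, cg, ch, de, df, dh, ef, eg, eh, fg, gh
  2-simplices (16): abc, abf, ach, aef, aeg, agh, bce, beh, bfg, bgh, cdf, cdh, ceg, cfg, def, deh

giving chain groups C_0 ≅ Z^8, C_1 ≅ Z^24, C_2 ≅ Z^16.

The boundary map ∂_1: C_1 → C_0 is given by ∂[p,q] = [q] − [p].
This gives a 8×24 integer matrix of rank 7; reducing to Smith normal form yields diagonal entries (1,1,1,1,1,1,1).

The boundary map ∂_2: C_2 → C_1 sends each 2-simplex [p,q,r] to [q,r] − [p,r] + [p,q]. For instance
  ∂aef = ef − af + ae,
  ∂cdf = df − cf + cd.
The 24×16 boundary matrix has rank 15 and Smith normal form diag(1,1,1,1,1,1,1,1,1,1,1,1,1,1,1).

From H_k ≅ ker(∂_k) / im(∂_{k+1}) we obtain:

  H_0: rank C_0 − rank ∂_1 = 8 − 7 = 1, and the invariant factors of ∂_1 are all 1, so H_0 = Z.
  H_1: rank ker ∂_1 − rank ∂_2 = (24 − 7) − 15 = 2, and the invariant factors of ∂_2 are all 1, so H_1 = Z^2.
  H_2: rank ker ∂_2 − rank ∂_3 = (16 − 15) − 0 = 1, and there is no ∂_3, so H_2 = Z.

H_0 ≅ Z,  H_1 ≅ Z^2,  H_2 ≅ Z.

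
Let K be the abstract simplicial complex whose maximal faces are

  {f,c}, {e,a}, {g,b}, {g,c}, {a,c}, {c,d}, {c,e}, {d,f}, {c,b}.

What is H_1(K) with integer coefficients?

H_1 ≅ Z^3.

K has 7 vertices, 9 edges.
rank ∂_1 = 6, rank ∂_2 = 0 ⇒ b_1 = 9 − 6 − 0 = 3. So H_1 ≅ Z^3.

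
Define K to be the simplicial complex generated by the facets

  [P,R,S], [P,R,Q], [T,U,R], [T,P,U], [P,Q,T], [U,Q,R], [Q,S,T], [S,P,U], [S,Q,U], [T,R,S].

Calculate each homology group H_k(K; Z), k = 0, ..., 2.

H_0 ≅ Z,  H_1 ≅ Z/2,  H_2 = 0.

Order the vertices as P < Q < R < S < T < U. Listing each simplex with vertices in this order, K has dimension 2 with simplices:

  0-simplices (6): P, Q, R, S, T, U
  1-simplices (15): PQ, PR, PS, PT, PU, QR, QS, QT, QU, RS, RT, RU, ST, SU, TU
  2-simplices (10): PQR, PQT, PRS, PSU, PTU, QRU, QST, QSU, RST, RTU

giving chain groups C_0 ≅ Z^6, C_1 ≅ Z^15, C_2 ≅ Z^10.

The boundary map ∂_1: C_1 → C_0 maps an edge to its endpoints' difference, ∂[p,q] = q − p.
This gives a 6×15 integer matrix of rank 5; reducing to Smith normal form yields diagonal entries (1,1,1,1,1).

Boundary ∂_2: C_2 → C_1 acts by ∂[p,q,r] = [q,r] − [p,r] + [p,q]. For instance
  ∂RTU = TU − RU + RT,
  ∂PQT = QT − PT + PQ.
This gives a 15×10 integer matrix of rank 10; reducing to Smith normal form yields diagonal entries (1,1,1,1,1,1,1,1,1,2).

Reading off H_k = ker ∂_k / im ∂_{k+1}:

  H_0: rank C_0 − rank ∂_1 = 6 − 5 = 1, and the invariant factors of ∂_1 are all 1, so H_0 = Z.
  H_1: rank ker ∂_1 − rank ∂_2 = (15 − 5) − 10 = 0, and ∂_2 has invariant factor 2 > 1, so H_1 = Z/2.
  H_2: rank ker ∂_2 − rank ∂_3 = (10 − 10) − 0 = 0, and there is no ∂_3, so H_2 = 0.

(K is a triangulation of the real projective plane RP^2.)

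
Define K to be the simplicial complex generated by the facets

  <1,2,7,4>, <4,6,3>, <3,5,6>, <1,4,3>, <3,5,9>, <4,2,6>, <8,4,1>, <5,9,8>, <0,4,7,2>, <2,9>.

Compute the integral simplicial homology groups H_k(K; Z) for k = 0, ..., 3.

H_0 = Z,  H_1 = Z^2,  H_2 = 0,  H_3 = 0.

We work with the vertex ordering 0 < 1 < 2 < 3 < 4 < 5 < 6 < 7 < 8 < 9. The simplices of K, each written with vertices in increasing order, are:

  0-simplices (10): [0], [1], [2], [3], [4], [5], [6], [7], [8], [9]
  1-simplices (23): [0,2], [0,4], [0,7], [1,2], [1,3], [1,4], [1,7], [1,8], [2,4], [2,6], [2,7], [2,9], [3,4], [3,5], [3,6], [3,9], [4,6], [4,7], [4,8], [5,6], [5,8], [5,9], [8,9]
  2-simplices (14): [0,2,4], [0,2,7], [0,4,7], [1,2,4], [1,2,7], [1,3,4], [1,4,7], [1,4,8], [2,4,6], [2,4,7], [3,4,6], [3,5,6], [3,5,9], [5,8,9]
  3-simplices (2): [0,2,4,7], [1,2,4,7]

so the chain groups are C_0 ≅ Z^10, C_1 ≅ Z^23, C_2 ≅ Z^14, C_3 ≅ Z^2.

The boundary map ∂_1: C_1 → C_0 is given by ∂[p,q] = [q] − [p].
The resulting 10×23 matrix has rank 9, and its Smith normal form has invariant factors (1,1,1,1,1,1,1,1,1).

∂_2: C_2 → C_1 sends each 2-simplex [p,q,r] to [q,r] − [p,r] + [p,q]. For instance
  ∂[0,2,4] = [2,4] − [0,4] + [0,2],
  ∂[2,4,7] = [4,7] − [2,7] + [2,4].
This gives a 23×14 integer matrix of rank 12; reducing to Smith normal form yields diagonal entries (1,1,1,1,1,1,1,1,1,1,1,1).

∂_3: C_3 → C_2 sends each 3-simplex σ to the alternating sum Σ_i (−1)^i (σ with its i-th vertex removed). For instance
  ∂[0,2,4,7] = [2,4,7] − [0,4,7] + [0,2,7] − [0,2,4],
  ∂[1,2,4,7] = [2,4,7] − [1,4,7] + [1,2,7] − [1,2,4].
As a 14×2 matrix over Z this has rank 2, with invariant factors (1,1).

Computing H_k = (kernel of ∂_k) / (image of ∂_{k+1}):

  H_0: rank C_0 − rank ∂_1 = 10 − 9 = 1, and the invariant factors of ∂_1 are all 1, so H_0 = Z.
  H_1: rank ker ∂_1 − rank ∂_2 = (23 − 9) − 12 = 2, and the invariant factors of ∂_2 are all 1, so H_1 = Z^2.
  H_2: rank ker ∂_2 − rank ∂_3 = (14 − 12) − 2 = 0, and the invariant factors of ∂_3 are all 1, so H_2 = 0.
  H_3: rank ker ∂_3 − rank ∂_4 = (2 − 2) − 0 = 0, and there is no ∂_4, so H_3 = 0.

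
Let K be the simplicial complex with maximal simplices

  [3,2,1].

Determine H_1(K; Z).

We work with the vertex ordering 1 < 2 < 3. The simplices of K, each written with vertices in increasing order, are:

  0-simplices (3): [1], [2], [3]
  1-simplices (3): [1,2], [1,3], [2,3]
  2-simplices (1): [1,2,3]

Hence C_0 ≅ Z^3, C_1 ≅ Z^3, C_2 ≅ Z^1.

The boundary map ∂_1: C_1 → C_0 is given by ∂[p,q] = [q] − [p]. For instance
  ∂[2,3] = [3] − [2].
The 3×3 boundary matrix has rank 2 and Smith normal form diag(1,1).

Boundary ∂_2: C_2 → C_1 sends each 2-simplex [p,q,r] to [q,r] − [p,r] + [p,q]. For instance
  ∂[1,2,3] = [2,3] − [1,3] + [1,2].
As a 3×1 matrix over Z this has rank 1, with invariant factors (1).

Now H_k = ker ∂_k / im ∂_{k+1}, so:

  H_1: rank ker ∂_1 − rank ∂_2 = (3 − 2) − 1 = 0, and the invariant factors of ∂_2 are all 1, so H_1 = 0.

(K is a triangulation of the 2-simplex.)

H_1 ≅ 0.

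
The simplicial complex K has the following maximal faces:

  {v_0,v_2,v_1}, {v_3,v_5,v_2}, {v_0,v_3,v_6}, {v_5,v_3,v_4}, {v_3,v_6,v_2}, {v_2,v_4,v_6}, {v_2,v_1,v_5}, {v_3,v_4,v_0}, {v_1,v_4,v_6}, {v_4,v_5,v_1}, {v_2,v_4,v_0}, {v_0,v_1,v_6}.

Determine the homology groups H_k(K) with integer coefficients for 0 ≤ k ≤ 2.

Fix the vertex order v_0 < v_1 < v_2 < v_3 < v_4 < v_5 < v_6 and write every simplex with vertices in increasing order. Then dim K = 2 and the simplices of K are:

  0-simplices (7): [v_0], [v_1], [v_2], [v_3], [v_4], [v_5], [v_6]
  1-simplices (18): (18 of them)
  2-simplices (12): (12 of them)

giving chain groups C_0 ≅ Z^7, C_1 ≅ Z^18, C_2 ≅ Z^12.

∂_1: C_1 → C_0 is given by ∂[p,q] = [q] − [p]. For instance
  ∂[v_3,v_4] = [v_4] − [v_3].
The 7×18 boundary matrix has rank 6 and Smith normal form diag(1,1,1,1,1,1).

The boundary map ∂_2: C_2 → C_1 sends each 2-simplex [p,q,r] to [q,r] − [p,r] + [p,q]. For instance
  ∂[v_1,v_4,v_5] = [v_4,v_5] − [v_1,v_5] + [v_1,v_4],
  ∂[v_2,v_4,v_6] = [v_4,v_6] − [v_2,v_6] + [v_2,v_4].
This gives a 18×12 integer matrix of rank 12; reducing to Smith normal form yields diagonal entries (1,1,1,1,1,1,1,1,1,1,1,2).

Computing H_k = (kernel of ∂_k) / (image of ∂_{k+1}):

  H_0: rank C_0 − rank ∂_1 = 7 − 6 = 1, and the invariant factors of ∂_1 are all 1, so H_0 ≅ Z.
  H_1: rank ker ∂_1 − rank ∂_2 = (18 − 6) − 12 = 0, and ∂_2 has invariant factor 2 > 1, so H_1 ≅ Z/2.
  H_2: rank ker ∂_2 − rank ∂_3 = (12 − 12) − 0 = 0, and there is no ∂_3, so H_2 ≅ 0.

As a check, the Euler characteristic is 7 − 18 + 12 = 1, which agrees with 1 − 0 + 0 = 1.

H_0 = Z,  H_1 = Z/2,  H_2 = 0.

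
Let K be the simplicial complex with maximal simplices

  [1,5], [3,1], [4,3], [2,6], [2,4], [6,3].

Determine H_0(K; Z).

H_0 = Z.

Order the vertices as 1 < 2 < 3 < 4 < 5 < 6. Listing each simplex with vertices in this order, K has dimension 1 with simplices:

  0-simplices (6): [1], [2], [3], [4], [5], [6]
  1-simplices (6): [1,3], [1,5], [2,4], [2,6], [3,4], [3,6]

so the chain groups are C_0 ≅ Z^6, C_1 ≅ Z^6.

Boundary ∂_1: C_1 → C_0 sends each edge [p,q] (with p < q) to q − p.
The 6×6 boundary matrix has rank 5 and Smith normal form diag(1,1,1,1,1).

Reading off H_k = ker ∂_k / im ∂_{k+1}:

  H_0: rank C_0 − rank ∂_1 = 6 − 5 = 1, and the invariant factors of ∂_1 are all 1, so H_0 ≅ Z.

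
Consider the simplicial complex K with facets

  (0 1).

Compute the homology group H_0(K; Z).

Fix the vertex order 0 < 1 and write every simplex with vertices in increasing order. Then dim K = 1 and the simplices of K are:

  0-simplices (2): [0], [1]
  1-simplices (1): [0,1]

so the chain groups are C_0 ≅ Z^2, C_1 ≅ Z^1.

Boundary ∂_1: C_1 → C_0 sends each edge [p,q] (with p < q) to q − p.
The resulting 2×1 matrix has rank 1, and its Smith normal form has invariant factors (1).

From H_k ≅ ker(∂_k) / im(∂_{k+1}) we obtain:

  H_0: rank C_0 − rank ∂_1 = 2 − 1 = 1, and the invariant factors of ∂_1 are all 1, so H_0 ≅ Z.

(K is a triangulation of the 1-simplex.)

H_0 = Z.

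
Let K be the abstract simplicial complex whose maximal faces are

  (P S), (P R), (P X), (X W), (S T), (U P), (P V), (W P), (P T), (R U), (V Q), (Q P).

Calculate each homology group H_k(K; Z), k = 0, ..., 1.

H_0 = Z,  H_1 = Z^4.

Fix the vertex order P < Q < R < S < T < U < V < W < X and write every simplex with vertices in increasing order. Then dim K = 1 and the simplices of K are:

  0-simplices (9): P, Q, R, S, T, U, V, W, X
  1-simplices (12): PQ, PR, PS, PT, PU, PV, PW, PX, QV, RU, ST, WX

so the chain groups are C_0 ≅ Z^9, C_1 ≅ Z^12.

Boundary ∂_1: C_1 → C_0 maps an edge to its endpoints' difference, ∂[p,q] = q − p. For instance
  ∂QV = V − Q.
As a 9×12 matrix over Z this has rank 8, with invariant factors (1,1,1,1,1,1,1,1).

Computing H_k = (kernel of ∂_k) / (image of ∂_{k+1}):

  H_0: rank C_0 − rank ∂_1 = 9 − 8 = 1, and the invariant factors of ∂_1 are all 1, so H_0 = Z.
  H_1: rank ker ∂_1 − rank ∂_2 = (12 − 8) − 0 = 4, and there is no ∂_2, so H_1 = Z^4.

As a check, the Euler characteristic is 9 − 12 = -3, which agrees with 1 − 4 = -3.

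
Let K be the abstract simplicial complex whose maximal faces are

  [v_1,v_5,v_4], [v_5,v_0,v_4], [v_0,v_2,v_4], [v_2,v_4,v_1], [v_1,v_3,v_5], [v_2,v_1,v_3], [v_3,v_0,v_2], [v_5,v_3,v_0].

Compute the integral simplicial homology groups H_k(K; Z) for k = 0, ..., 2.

H_0 ≅ Z,  H_1 = 0,  H_2 ≅ Z.

Order the vertices as v_0 < v_1 < v_2 < v_3 < v_4 < v_5. Listing each simplex with vertices in this order, K has dimension 2 with simplices:

  0-simplices (6): [v_0], [v_1], [v_2], [v_3], [v_4], [v_5]
  1-simplices (12): [v_0,v_2], [v_0,v_3], [v_0,v_4], [v_0,v_5], [v_1,v_2], [v_1,v_3], [v_1,v_4], [v_1,v_5], [v_2,v_3], [v_2,v_4], [v_3,v_5], [v_4,v_5]
  2-simplices (8): [v_0,v_2,v_3], [v_0,v_2,v_4], [v_0,v_3,v_5], [v_0,v_4,v_5], [v_1,v_2,v_3], [v_1,v_2,v_4], [v_1,v_3,v_5], [v_1,v_4,v_5]

so the chain groups are C_0 ≅ Z^6, C_1 ≅ Z^12, C_2 ≅ Z^8.

The boundary map ∂_1: C_1 → C_0 is given by ∂[p,q] = [q] − [p]. For instance
  ∂[v_0,v_4] = [v_4] − [v_0].
As a 6×12 matrix over Z this has rank 5, with invariant factors (1,1,1,1,1).

The boundary map ∂_2: C_2 → C_1 sends each 2-simplex [p,q,r] to [q,r] − [p,r] + [p,q]. For instance
  ∂[v_0,v_2,v_3] = [v_2,v_3] − [v_0,v_3] + [v_0,v_2],
  ∂[v_1,v_4,v_5] = [v_4,v_5] − [v_1,v_5] + [v_1,v_4].
The resulting 12×8 matrix has rank 7, and its Smith normal form has invariant factors (1,1,1,1,1,1,1).

Now H_k = ker ∂_k / im ∂_{k+1}, so:

  H_0: rank C_0 − rank ∂_1 = 6 − 5 = 1, and the invariant factors of ∂_1 are all 1, so H_0 = Z.
  H_1: rank ker ∂_1 − rank ∂_2 = (12 − 5) − 7 = 0, and the invariant factors of ∂_2 are all 1, so H_1 = 0.
  H_2: rank ker ∂_2 − rank ∂_3 = (8 − 7) − 0 = 1, and there is no ∂_3, so H_2 = Z.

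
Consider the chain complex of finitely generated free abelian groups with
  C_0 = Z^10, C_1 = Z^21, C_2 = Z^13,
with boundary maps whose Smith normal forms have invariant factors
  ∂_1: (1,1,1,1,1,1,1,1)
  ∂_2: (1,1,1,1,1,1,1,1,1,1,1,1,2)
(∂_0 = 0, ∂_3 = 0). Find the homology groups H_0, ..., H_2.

H_0: b_0 = 10 − 0 − 8 = 2; torsion from ∂_1 factors > 1: none. So H_0 ≅ Z^2.
H_1: b_1 = 21 − 8 − 13 = 0; torsion from ∂_2 factors > 1: [2]. So H_1 ≅ Z/2.
H_2: b_2 = 13 − 13 − 0 = 0; torsion from ∂_3 factors > 1: none. So H_2 ≅ 0.

H_0 ≅ Z^2,  H_1 ≅ Z/2,  H_2 = 0.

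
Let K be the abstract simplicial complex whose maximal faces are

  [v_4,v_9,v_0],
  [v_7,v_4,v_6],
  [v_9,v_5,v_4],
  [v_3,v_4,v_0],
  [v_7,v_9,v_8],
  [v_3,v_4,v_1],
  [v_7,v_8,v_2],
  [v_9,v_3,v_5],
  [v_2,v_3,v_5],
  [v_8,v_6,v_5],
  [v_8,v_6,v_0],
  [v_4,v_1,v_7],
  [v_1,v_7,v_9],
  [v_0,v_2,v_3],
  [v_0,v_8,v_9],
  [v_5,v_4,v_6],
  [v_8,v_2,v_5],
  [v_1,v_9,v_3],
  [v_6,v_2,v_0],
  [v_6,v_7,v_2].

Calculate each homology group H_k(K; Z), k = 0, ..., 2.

H_0 = Z,  H_1 = Z ⊕ Z/2,  H_2 = 0.

Fix the vertex order v_0 < v_1 < v_2 < v_3 < v_4 < v_5 < v_6 < v_7 < v_8 < v_9 and write every simplex with vertices in increasing order. Then dim K = 2 and the simplices of K are:

  0-simplices (10): [v_0], [v_1], [v_2], [v_3], [v_4], [v_5], [v_6], [v_7], [v_8], [v_9]
  1-simplices (30): (30 of them)
  2-simplices (20): (20 of them)

so the chain groups are C_0 ≅ Z^10, C_1 ≅ Z^30, C_2 ≅ Z^20.

Boundary ∂_1: C_1 → C_0 sends each edge [p,q] (with p < q) to q − p.
The resulting 10×30 matrix has rank 9, and its Smith normal form has invariant factors (1,1,1,1,1,1,1,1,1).

The boundary map ∂_2: C_2 → C_1 sends each 2-simplex [p,q,r] to [q,r] − [p,r] + [p,q]. For instance
  ∂[v_3,v_5,v_9] = [v_5,v_9] − [v_3,v_9] + [v_3,v_5],
  ∂[v_0,v_4,v_9] = [v_4,v_9] − [v_0,v_9] + [v_0,v_4].
As a 30×20 matrix over Z this has rank 20, with invariant factors (1,1,1,1,1,1,1,1,1,1,1,1,1,1,1,1,1,1,1,2).

Now H_k = ker ∂_k / im ∂_{k+1}, so:

  H_0: rank C_0 − rank ∂_1 = 10 − 9 = 1, and the invariant factors of ∂_1 are all 1, so H_0 ≅ Z.
  H_1: rank ker ∂_1 − rank ∂_2 = (30 − 9) − 20 = 1, and ∂_2 has invariant factor 2 > 1, so H_1 ≅ Z ⊕ Z/2.
  H_2: rank ker ∂_2 − rank ∂_3 = (20 − 20) − 0 = 0, and there is no ∂_3, so H_2 ≅ 0.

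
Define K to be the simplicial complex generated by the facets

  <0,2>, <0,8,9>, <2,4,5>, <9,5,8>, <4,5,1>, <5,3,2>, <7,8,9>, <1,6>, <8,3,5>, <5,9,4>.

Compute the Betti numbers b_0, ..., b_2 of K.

Fix the vertex order 0 < 1 < 2 < 3 < 4 < 5 < 6 < 7 < 8 < 9 and write every simplex with vertices in increasing order. Then dim K = 2 and the simplices of K are:

  0-simplices (10): [0], [1], [2], [3], [4], [5], [6], [7], [8], [9]
  1-simplices (18): [0,2], [0,8], [0,9], [1,4], [1,5], [1,6], [2,3], [2,4], [2,5], [3,5], [3,8], [4,5], [4,9], [5,8], [5,9], [7,8], [7,9], [8,9]
  2-simplices (8): [0,8,9], [1,4,5], [2,3,5], [2,4,5], [3,5,8], [4,5,9], [5,8,9], [7,8,9]

giving chain groups C_0 ≅ Z^10, C_1 ≅ Z^18, C_2 ≅ Z^8.

Boundary ∂_1: C_1 → C_0 sends each edge [p,q] (with p < q) to q − p.
As a 10×18 matrix over Z this has rank 9, with invariant factors (1,1,1,1,1,1,1,1,1).

The boundary map ∂_2: C_2 → C_1 acts by ∂[p,q,r] = [q,r] − [p,r] + [p,q]. For instance
  ∂[2,3,5] = [3,5] − [2,5] + [2,3],
  ∂[7,8,9] = [8,9] − [7,9] + [7,8].
This gives a 18×8 integer matrix of rank 8; reducing to Smith normal form yields diagonal entries (1,1,1,1,1,1,1,1).

Reading off H_k = ker ∂_k / im ∂_{k+1}:

  H_0: rank C_0 − rank ∂_1 = 10 − 9 = 1, and the invariant factors of ∂_1 are all 1, so H_0 = Z.
  H_1: rank ker ∂_1 − rank ∂_2 = (18 − 9) − 8 = 1, and the invariant factors of ∂_2 are all 1, so H_1 = Z.
  H_2: rank ker ∂_2 − rank ∂_3 = (8 − 8) − 0 = 0, and there is no ∂_3, so H_2 = 0.

As a check, the Euler characteristic is 10 − 18 + 8 = 0, which agrees with 1 − 1 + 0 = 0.

Hence the Betti numbers are b_0 = 1, b_1 = 1, b_2 = 0.

b_0 = 1, b_1 = 1, b_2 = 0.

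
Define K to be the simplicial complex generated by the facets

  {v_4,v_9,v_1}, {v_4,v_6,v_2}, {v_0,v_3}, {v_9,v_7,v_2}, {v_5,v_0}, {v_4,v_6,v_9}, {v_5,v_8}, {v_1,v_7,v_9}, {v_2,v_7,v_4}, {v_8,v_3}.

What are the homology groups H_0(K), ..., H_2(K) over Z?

We work with the vertex ordering v_0 < v_1 < v_2 < v_3 < v_4 < v_5 < v_6 < v_7 < v_8 < v_9. The simplices of K, each written with vertices in increasing order, are:

  0-simplices (10): [v_0], [v_1], [v_2], [v_3], [v_4], [v_5], [v_6], [v_7], [v_8], [v_9]
  1-simplices (16): (16 of them)
  2-simplices (6): [v_1,v_4,v_9], [v_1,v_7,v_9], [v_2,v_4,v_6], [v_2,v_4,v_7], [v_2,v_7,v_9], [v_4,v_6,v_9]

giving chain groups C_0 ≅ Z^10, C_1 ≅ Z^16, C_2 ≅ Z^6.

Boundary ∂_1: C_1 → C_0 is given by ∂[p,q] = [q] − [p].
The resulting 10×16 matrix has rank 8, and its Smith normal form has invariant factors (1,1,1,1,1,1,1,1).

Boundary ∂_2: C_2 → C_1 sends each 2-simplex [p,q,r] to [q,r] − [p,r] + [p,q]. For instance
  ∂[v_2,v_7,v_9] = [v_7,v_9] − [v_2,v_9] + [v_2,v_7],
  ∂[v_1,v_4,v_9] = [v_4,v_9] − [v_1,v_9] + [v_1,v_4].
The 16×6 boundary matrix has rank 6 and Smith normal form diag(1,1,1,1,1,1).

Now H_k = ker ∂_k / im ∂_{k+1}, so:

  H_0: rank C_0 − rank ∂_1 = 10 − 8 = 2, and the invariant factors of ∂_1 are all 1, so H_0 = Z^2.
  H_1: rank ker ∂_1 − rank ∂_2 = (16 − 8) − 6 = 2, and the invariant factors of ∂_2 are all 1, so H_1 = Z^2.
  H_2: rank ker ∂_2 − rank ∂_3 = (6 − 6) − 0 = 0, and there is no ∂_3, so H_2 = 0.

H_0 = Z^2,  H_1 = Z^2,  H_2 = 0.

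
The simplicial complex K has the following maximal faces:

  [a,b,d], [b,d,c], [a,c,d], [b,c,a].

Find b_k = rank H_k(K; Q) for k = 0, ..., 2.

Fix the vertex order a < b < c < d and write every simplex with vertices in increasing order. Then dim K = 2 and the simplices of K are:

  0-simplices (4): a, b, c, d
  1-simplices (6): ab, ac, ad, bc, bd, cd
  2-simplices (4): abc, abd, acd, bcd

Hence C_0 ≅ Z^4, C_1 ≅ Z^6, C_2 ≅ Z^4.

∂_1: C_1 → C_0 is given by ∂[p,q] = [q] − [p]. For instance
  ∂bd = d − b.
The resulting 4×6 matrix has rank 3, and its Smith normal form has invariant factors (1,1,1).

Boundary ∂_2: C_2 → C_1 maps a triangle to the signed sum of its edges. For instance
  ∂abc = bc − ac + ab,
  ∂bcd = cd − bd + bc.
As a 6×4 matrix over Z this has rank 3, with invariant factors (1,1,1).

From H_k ≅ ker(∂_k) / im(∂_{k+1}) we obtain:

  H_0: rank C_0 − rank ∂_1 = 4 − 3 = 1, and the invariant factors of ∂_1 are all 1, so H_0 ≅ Z.
  H_1: rank ker ∂_1 − rank ∂_2 = (6 − 3) − 3 = 0, and the invariant factors of ∂_2 are all 1, so H_1 ≅ 0.
  H_2: rank ker ∂_2 − rank ∂_3 = (4 − 3) − 0 = 1, and there is no ∂_3, so H_2 ≅ Z.

(K is a triangulation of the 2-sphere S^2.)

Hence the Betti numbers are b_0 = 1, b_1 = 0, b_2 = 1.

b_0 = 1, b_1 = 0, b_2 = 1.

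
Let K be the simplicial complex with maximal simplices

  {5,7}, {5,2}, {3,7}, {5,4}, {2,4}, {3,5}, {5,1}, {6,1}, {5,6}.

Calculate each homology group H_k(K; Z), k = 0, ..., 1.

H_0 = Z,  H_1 = Z^3.

We work with the vertex ordering 1 < 2 < 3 < 4 < 5 < 6 < 7. The simplices of K, each written with vertices in increasing order, are:

  0-simplices (7): [1], [2], [3], [4], [5], [6], [7]
  1-simplices (9): [1,5], [1,6], [2,4], [2,5], [3,5], [3,7], [4,5], [5,6], [5,7]

Hence C_0 ≅ Z^7, C_1 ≅ Z^9.

The boundary map ∂_1: C_1 → C_0 is given by ∂[p,q] = [q] − [p]. For instance
  ∂[4,5] = [5] − [4].
The 7×9 boundary matrix has rank 6 and Smith normal form diag(1,1,1,1,1,1).

Reading off H_k = ker ∂_k / im ∂_{k+1}:

  H_0: rank C_0 − rank ∂_1 = 7 − 6 = 1, and the invariant factors of ∂_1 are all 1, so H_0 = Z.
  H_1: rank ker ∂_1 − rank ∂_2 = (9 − 6) − 0 = 3, and there is no ∂_2, so H_1 = Z^3.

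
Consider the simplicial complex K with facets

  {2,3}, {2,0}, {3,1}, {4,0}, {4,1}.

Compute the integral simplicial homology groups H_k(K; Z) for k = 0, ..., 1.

Fix the vertex order 0 < 1 < 2 < 3 < 4 and write every simplex with vertices in increasing order. Then dim K = 1 and the simplices of K are:

  0-simplices (5): [0], [1], [2], [3], [4]
  1-simplices (5): [0,2], [0,4], [1,3], [1,4], [2,3]

so the chain groups are C_0 ≅ Z^5, C_1 ≅ Z^5.

The boundary map ∂_1: C_1 → C_0 sends each edge [p,q] (with p < q) to q − p.
The resulting 5×5 matrix has rank 4, and its Smith normal form has invariant factors (1,1,1,1).

From H_k ≅ ker(∂_k) / im(∂_{k+1}) we obtain:

  H_0: rank C_0 − rank ∂_1 = 5 − 4 = 1, and the invariant factors of ∂_1 are all 1, so H_0 = Z.
  H_1: rank ker ∂_1 − rank ∂_2 = (5 − 4) − 0 = 1, and there is no ∂_2, so H_1 = Z.

As a check, the Euler characteristic is 5 − 5 = 0, which agrees with 1 − 1 = 0.
(K is a triangulation of the circle S^1.)

H_0 = Z,  H_1 = Z.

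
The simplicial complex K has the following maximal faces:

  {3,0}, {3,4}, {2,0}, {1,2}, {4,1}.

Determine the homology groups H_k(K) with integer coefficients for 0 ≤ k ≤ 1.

K has 5 vertices, 5 edges.
rank ∂_0 = 0, rank ∂_1 = 4 ⇒ b_0 = 5 − 0 − 4 = 1; all invariant factors of ∂_1 are 1 so no torsion. So H_0 ≅ Z.
rank ∂_1 = 4, rank ∂_2 = 0 ⇒ b_1 = 5 − 4 − 0 = 1. So H_1 ≅ Z.

H_0 = Z,  H_1 = Z.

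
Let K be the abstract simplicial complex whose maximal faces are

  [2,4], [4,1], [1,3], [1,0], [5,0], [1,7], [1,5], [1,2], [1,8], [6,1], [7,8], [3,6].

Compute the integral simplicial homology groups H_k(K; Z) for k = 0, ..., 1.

H_0 = Z,  H_1 = Z^4.

Fix the vertex order 0 < 1 < 2 < 3 < 4 < 5 < 6 < 7 < 8 and write every simplex with vertices in increasing order. Then dim K = 1 and the simplices of K are:

  0-simplices (9): [0], [1], [2], [3], [4], [5], [6], [7], [8]
  1-simplices (12): [0,1], [0,5], [1,2], [1,3], [1,4], [1,5], [1,6], [1,7], [1,8], [2,4], [3,6], [7,8]

so the chain groups are C_0 ≅ Z^9, C_1 ≅ Z^12.

Boundary ∂_1: C_1 → C_0 sends each edge [p,q] (with p < q) to q − p. For instance
  ∂[7,8] = [8] − [7].
The resulting 9×12 matrix has rank 8, and its Smith normal form has invariant factors (1,1,1,1,1,1,1,1).

Computing H_k = (kernel of ∂_k) / (image of ∂_{k+1}):

  H_0: rank C_0 − rank ∂_1 = 9 − 8 = 1, and the invariant factors of ∂_1 are all 1, so H_0 ≅ Z.
  H_1: rank ker ∂_1 − rank ∂_2 = (12 − 8) − 0 = 4, and there is no ∂_2, so H_1 ≅ Z^4.

As a check, the Euler characteristic is 9 − 12 = -3, which agrees with 1 − 4 = -3.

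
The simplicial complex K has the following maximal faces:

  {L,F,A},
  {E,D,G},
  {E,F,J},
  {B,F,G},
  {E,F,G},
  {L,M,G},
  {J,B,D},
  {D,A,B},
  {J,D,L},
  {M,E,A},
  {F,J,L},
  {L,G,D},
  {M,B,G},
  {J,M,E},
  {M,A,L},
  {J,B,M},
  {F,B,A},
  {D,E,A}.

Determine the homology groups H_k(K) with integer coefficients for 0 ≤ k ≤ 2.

Fix the vertex order A < B < D < E < F < G < J < L < M and write every simplex with vertices in increasing order. Then dim K = 2 and the simplices of K are:

  0-simplices (9): A, B, D, E, F, G, J, L, M
  1-simplices (27): AB, AD, AE, AF, AL, AM, BD, BF, BG, BJ, BM, DE, DG, DJ, DL, EF, EG, EJ, EM, FG, FJ, FL, GL, GM, JL, JM, LM
  2-simplices (18): ABD, ABF, ADE, AEM, AFL, ALM, BDJ, BFG, BGM, BJM, DEG, DGL, DJL, EFG, EFJ, EJM, FJL, GLM

so the chain groups are C_0 ≅ Z^9, C_1 ≅ Z^27, C_2 ≅ Z^18.

The boundary map ∂_1: C_1 → C_0 maps an edge to its endpoints' difference, ∂[p,q] = q − p. For instance
  ∂EF = F − E.
As a 9×27 matrix over Z this has rank 8, with invariant factors (1,1,1,1,1,1,1,1).

Boundary ∂_2: C_2 → C_1 acts by ∂[p,q,r] = [q,r] − [p,r] + [p,q]. For instance
  ∂BFG = FG − BG + BF,
  ∂EFJ = FJ − EJ + EF.
The resulting 27×18 matrix has rank 17, and its Smith normal form has invariant factors (1,1,1,1,1,1,1,1,1,1,1,1,1,1,1,1,1).

Computing H_k = (kernel of ∂_k) / (image of ∂_{k+1}):

  H_0: rank C_0 − rank ∂_1 = 9 − 8 = 1, and the invariant factors of ∂_1 are all 1, so H_0 ≅ Z.
  H_1: rank ker ∂_1 − rank ∂_2 = (27 − 8) − 17 = 2, and the invariant factors of ∂_2 are all 1, so H_1 ≅ Z^2.
  H_2: rank ker ∂_2 − rank ∂_3 = (18 − 17) − 0 = 1, and there is no ∂_3, so H_2 ≅ Z.

(K is a triangulation of the torus T^2.)

H_0 = Z,  H_1 = Z^2,  H_2 = Z.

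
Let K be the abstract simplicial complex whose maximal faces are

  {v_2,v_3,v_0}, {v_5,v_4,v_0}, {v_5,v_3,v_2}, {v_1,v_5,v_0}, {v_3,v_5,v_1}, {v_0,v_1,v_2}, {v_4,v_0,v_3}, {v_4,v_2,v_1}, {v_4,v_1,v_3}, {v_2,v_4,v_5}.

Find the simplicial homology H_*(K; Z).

H_0 ≅ Z,  H_1 ≅ Z/2,  H_2 = 0.

Take the total order v_0 < v_1 < v_2 < v_3 < v_4 < v_5 on the vertex set. Then K (dimension 2) consists of the simplices:

  0-simplices (6): [v_0], [v_1], [v_2], [v_3], [v_4], [v_5]
  1-simplices (15): (15 of them)
  2-simplices (10): [v_0,v_1,v_2], [v_0,v_1,v_5], [v_0,v_2,v_3], [v_0,v_3,v_4], [v_0,v_4,v_5], [v_1,v_2,v_4], [v_1,v_3,v_4], [v_1,v_3,v_5], [v_2,v_3,v_5], [v_2,v_4,v_5]

giving chain groups C_0 ≅ Z^6, C_1 ≅ Z^15, C_2 ≅ Z^10.

The boundary map ∂_1: C_1 → C_0 sends each edge [p,q] (with p < q) to q − p. For instance
  ∂[v_1,v_5] = [v_5] − [v_1].
The resulting 6×15 matrix has rank 5, and its Smith normal form has invariant factors (1,1,1,1,1).

∂_2: C_2 → C_1 acts by ∂[p,q,r] = [q,r] − [p,r] + [p,q]. For instance
  ∂[v_0,v_1,v_5] = [v_1,v_5] − [v_0,v_5] + [v_0,v_1],
  ∂[v_1,v_3,v_4] = [v_3,v_4] − [v_1,v_4] + [v_1,v_3].
The 15×10 boundary matrix has rank 10 and Smith normal form diag(1,1,1,1,1,1,1,1,1,2).

Computing H_k = (kernel of ∂_k) / (image of ∂_{k+1}):

  H_0: rank C_0 − rank ∂_1 = 6 − 5 = 1, and the invariant factors of ∂_1 are all 1, so H_0 = Z.
  H_1: rank ker ∂_1 − rank ∂_2 = (15 − 5) − 10 = 0, and ∂_2 has invariant factor 2 > 1, so H_1 = Z/2.
  H_2: rank ker ∂_2 − rank ∂_3 = (10 − 10) − 0 = 0, and there is no ∂_3, so H_2 = 0.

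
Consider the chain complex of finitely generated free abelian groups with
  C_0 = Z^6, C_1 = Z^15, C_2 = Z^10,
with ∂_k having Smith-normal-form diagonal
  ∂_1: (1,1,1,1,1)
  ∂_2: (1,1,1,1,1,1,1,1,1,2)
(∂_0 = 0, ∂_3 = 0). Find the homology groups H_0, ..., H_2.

H_0 ≅ Z,  H_1 ≅ Z_2,  H_2 = 0.

H_0: b_0 = 6 − 0 − 5 = 1; torsion from ∂_1 factors > 1: none. So H_0 ≅ Z.
H_1: b_1 = 15 − 5 − 10 = 0; torsion from ∂_2 factors > 1: [2]. So H_1 ≅ Z_2.
H_2: b_2 = 10 − 10 − 0 = 0; torsion from ∂_3 factors > 1: none. So H_2 ≅ 0.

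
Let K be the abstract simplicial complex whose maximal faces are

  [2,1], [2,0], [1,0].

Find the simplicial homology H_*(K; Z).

H_0 = Z,  H_1 = Z.

We work with the vertex ordering 0 < 1 < 2. The simplices of K, each written with vertices in increasing order, are:

  0-simplices (3): [0], [1], [2]
  1-simplices (3): [0,1], [0,2], [1,2]

so the chain groups are C_0 ≅ Z^3, C_1 ≅ Z^3.

The boundary map ∂_1: C_1 → C_0 sends each edge [p,q] (with p < q) to q − p.
The 3×3 boundary matrix has rank 2 and Smith normal form diag(1,1).

Computing H_k = (kernel of ∂_k) / (image of ∂_{k+1}):

  H_0: rank C_0 − rank ∂_1 = 3 − 2 = 1, and the invariant factors of ∂_1 are all 1, so H_0 ≅ Z.
  H_1: rank ker ∂_1 − rank ∂_2 = (3 − 2) − 0 = 1, and there is no ∂_2, so H_1 ≅ Z.

As a check, the Euler characteristic is 3 − 3 = 0, which agrees with 1 − 1 = 0.
(K is a triangulation of the circle S^1.)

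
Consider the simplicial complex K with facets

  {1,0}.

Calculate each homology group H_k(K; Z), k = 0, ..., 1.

H_0 = Z,  H_1 = 0.

We work with the vertex ordering 0 < 1. The simplices of K, each written with vertices in increasing order, are:

  0-simplices (2): [0], [1]
  1-simplices (1): [0,1]

giving chain groups C_0 ≅ Z^2, C_1 ≅ Z^1.

∂_1: C_1 → C_0 maps an edge to its endpoints' difference, ∂[p,q] = q − p.
As a 2×1 matrix over Z this has rank 1, with invariant factors (1).

Now H_k = ker ∂_k / im ∂_{k+1}, so:

  H_0: rank C_0 − rank ∂_1 = 2 − 1 = 1, and the invariant factors of ∂_1 are all 1, so H_0 = Z.
  H_1: rank ker ∂_1 − rank ∂_2 = (1 − 1) − 0 = 0, and there is no ∂_2, so H_1 = 0.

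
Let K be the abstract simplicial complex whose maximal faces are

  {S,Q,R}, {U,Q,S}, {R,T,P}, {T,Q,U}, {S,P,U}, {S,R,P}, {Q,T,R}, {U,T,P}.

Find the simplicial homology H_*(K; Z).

We work with the vertex ordering P < Q < R < S < T < U. The simplices of K, each written with vertices in increasing order, are:

  0-simplices (6): P, Q, R, S, T, U
  1-simplices (12): PR, PS, PT, PU, QR, QS, QT, QU, RS, RT, SU, TU
  2-simplices (8): PRS, PRT, PSU, PTU, QRS, QRT, QSU, QTU

giving chain groups C_0 ≅ Z^6, C_1 ≅ Z^12, C_2 ≅ Z^8.

Boundary ∂_1: C_1 → C_0 is given by ∂[p,q] = [q] − [p].
The 6×12 boundary matrix has rank 5 and Smith normal form diag(1,1,1,1,1).

The boundary map ∂_2: C_2 → C_1 sends each 2-simplex [p,q,r] to [q,r] − [p,r] + [p,q]. For instance
  ∂PSU = SU − PU + PS,
  ∂QTU = TU − QU + QT.
This gives a 12×8 integer matrix of rank 7; reducing to Smith normal form yields diagonal entries (1,1,1,1,1,1,1).

From H_k ≅ ker(∂_k) / im(∂_{k+1}) we obtain:

  H_0: rank C_0 − rank ∂_1 = 6 − 5 = 1, and the invariant factors of ∂_1 are all 1, so H_0 ≅ Z.
  H_1: rank ker ∂_1 − rank ∂_2 = (12 − 5) − 7 = 0, and the invariant factors of ∂_2 are all 1, so H_1 ≅ 0.
  H_2: rank ker ∂_2 − rank ∂_3 = (8 − 7) − 0 = 1, and there is no ∂_3, so H_2 ≅ Z.

As a check, the Euler characteristic is 6 − 12 + 8 = 2, which agrees with 1 − 0 + 1 = 2.

H_0 = Z,  H_1 = 0,  H_2 = Z.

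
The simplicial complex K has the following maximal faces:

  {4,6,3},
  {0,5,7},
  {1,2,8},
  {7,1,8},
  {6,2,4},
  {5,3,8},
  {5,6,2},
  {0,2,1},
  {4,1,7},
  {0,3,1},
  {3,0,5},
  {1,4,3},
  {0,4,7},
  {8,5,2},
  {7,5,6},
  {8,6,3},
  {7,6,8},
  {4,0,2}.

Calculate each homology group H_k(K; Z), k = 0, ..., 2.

H_0 = Z,  H_1 = Z × Z/2,  H_2 = 0.

Take the total order 0 < 1 < 2 < 3 < 4 < 5 < 6 < 7 < 8 on the vertex set. Then K (dimension 2) consists of the simplices:

  0-simplices (9): [0], [1], [2], [3], [4], [5], [6], [7], [8]
  1-simplices (27): (27 of them)
  2-simplices (18): [0,1,2], [0,1,3], [0,2,4], [0,3,5], [0,4,7], [0,5,7], [1,2,8], [1,3,4], [1,4,7], [1,7,8], [2,4,6], [2,5,6], [2,5,8], [3,4,6], [3,5,8], [3,6,8], [5,6,7], [6,7,8]

giving chain groups C_0 ≅ Z^9, C_1 ≅ Z^27, C_2 ≅ Z^18.

Boundary ∂_1: C_1 → C_0 sends each edge [p,q] (with p < q) to q − p. For instance
  ∂[5,7] = [7] − [5].
The resulting 9×27 matrix has rank 8, and its Smith normal form has invariant factors (1,1,1,1,1,1,1,1).

Boundary ∂_2: C_2 → C_1 sends each 2-simplex [p,q,r] to [q,r] − [p,r] + [p,q]. For instance
  ∂[0,2,4] = [2,4] − [0,4] + [0,2],
  ∂[2,4,6] = [4,6] − [2,6] + [2,4].
This gives a 27×18 integer matrix of rank 18; reducing to Smith normal form yields diagonal entries (1,1,1,1,1,1,1,1,1,1,1,1,1,1,1,1,1,2).

Reading off H_k = ker ∂_k / im ∂_{k+1}:

  H_0: rank C_0 − rank ∂_1 = 9 − 8 = 1, and the invariant factors of ∂_1 are all 1, so H_0 = Z.
  H_1: rank ker ∂_1 − rank ∂_2 = (27 − 8) − 18 = 1, and ∂_2 has invariant factor 2 > 1, so H_1 = Z × Z/2.
  H_2: rank ker ∂_2 − rank ∂_3 = (18 − 18) − 0 = 0, and there is no ∂_3, so H_2 = 0.

(K is a triangulation of the Klein bottle.)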